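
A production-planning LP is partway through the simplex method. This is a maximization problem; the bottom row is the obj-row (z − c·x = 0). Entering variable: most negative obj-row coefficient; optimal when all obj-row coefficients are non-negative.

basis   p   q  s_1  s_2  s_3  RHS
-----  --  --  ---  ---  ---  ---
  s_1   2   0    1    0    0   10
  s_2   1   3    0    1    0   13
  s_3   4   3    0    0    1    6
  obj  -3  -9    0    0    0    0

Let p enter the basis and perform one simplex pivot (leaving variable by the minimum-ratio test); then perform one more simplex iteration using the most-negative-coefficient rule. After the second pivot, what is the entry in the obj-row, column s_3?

3

Ratio test on column p — row 1: 10/2 = 5; row 2: 13/1 = 13; row 3: 6/4 = 3/2. Minimum is 3/2 at row 3 (s_3 leaves); pivot element 4.
Divide row 3 by 4; eliminate column p from the other rows.
Second iteration: most negative obj-row entry is -27/4 in column q, so q enters.
Ratio test on column q — row 1: entry -3/2 ≤ 0; row 2: (23/2)/(9/4) = 46/9; row 3: (3/2)/(3/4) = 2. Minimum is 2 at row 3 (p leaves); pivot element 3/4.
Divide row 3 by 3/4; eliminate column q from the other rows.
After both pivots, the entry at the obj-row, column s_3 is 3.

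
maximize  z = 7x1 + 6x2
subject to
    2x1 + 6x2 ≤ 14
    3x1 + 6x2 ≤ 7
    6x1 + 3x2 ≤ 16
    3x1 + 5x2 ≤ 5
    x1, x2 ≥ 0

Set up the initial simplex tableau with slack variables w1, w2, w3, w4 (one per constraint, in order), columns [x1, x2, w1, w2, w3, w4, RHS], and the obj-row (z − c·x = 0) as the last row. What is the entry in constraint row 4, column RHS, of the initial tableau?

The RHS of constraint 4 is b_4 = 5.

5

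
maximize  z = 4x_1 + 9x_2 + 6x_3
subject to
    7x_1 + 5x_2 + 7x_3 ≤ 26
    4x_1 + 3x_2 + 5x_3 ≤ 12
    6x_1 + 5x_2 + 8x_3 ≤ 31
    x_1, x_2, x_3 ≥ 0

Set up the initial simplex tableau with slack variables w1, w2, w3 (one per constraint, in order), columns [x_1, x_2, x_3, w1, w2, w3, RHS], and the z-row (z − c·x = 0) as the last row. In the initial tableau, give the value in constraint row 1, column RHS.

The RHS of constraint 1 is b_1 = 26.

26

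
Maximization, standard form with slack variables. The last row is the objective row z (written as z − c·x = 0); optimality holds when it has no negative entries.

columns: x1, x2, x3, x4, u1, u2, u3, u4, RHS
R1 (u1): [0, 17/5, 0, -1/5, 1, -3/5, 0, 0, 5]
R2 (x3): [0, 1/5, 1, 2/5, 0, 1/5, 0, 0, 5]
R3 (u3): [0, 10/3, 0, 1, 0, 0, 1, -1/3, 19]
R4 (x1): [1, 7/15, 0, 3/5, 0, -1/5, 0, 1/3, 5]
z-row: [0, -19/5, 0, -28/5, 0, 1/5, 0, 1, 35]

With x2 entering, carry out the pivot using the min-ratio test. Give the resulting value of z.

Ratio test on column x2 — row 1: 5/(17/5) = 25/17; row 2: 5/(1/5) = 25; row 3: 19/(10/3) = 57/10; row 4: 5/(7/15) = 75/7. Minimum is 25/17 at row 1 (u1 leaves); pivot element 17/5.
Pivot on row 1; the z-row RHS becomes 35 − (-19/5)·(25/17) = 690/17.

690/17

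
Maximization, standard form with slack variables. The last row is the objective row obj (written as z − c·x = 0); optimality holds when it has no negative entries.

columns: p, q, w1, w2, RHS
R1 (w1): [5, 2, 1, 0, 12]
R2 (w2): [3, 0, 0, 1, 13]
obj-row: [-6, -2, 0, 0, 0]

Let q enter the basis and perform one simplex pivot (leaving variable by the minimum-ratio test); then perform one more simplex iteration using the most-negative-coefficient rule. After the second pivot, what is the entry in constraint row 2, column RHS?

29/5

Ratio test on column q — row 1: 12/2 = 6; row 2: entry 0 ≤ 0. Minimum is 6 at row 1 (w1 leaves); pivot element 2.
Divide row 1 by 2; eliminate column q from the other rows.
Second iteration: most negative obj-row entry is -1 in column p, so p enters.
Ratio test on column p — row 1: 6/(5/2) = 12/5; row 2: 13/3 = 13/3. Minimum is 12/5 at row 1 (q leaves); pivot element 5/2.
Divide row 1 by 5/2; eliminate column p from the other rows.
After both pivots, the entry at constraint row 2, column RHS is 29/5.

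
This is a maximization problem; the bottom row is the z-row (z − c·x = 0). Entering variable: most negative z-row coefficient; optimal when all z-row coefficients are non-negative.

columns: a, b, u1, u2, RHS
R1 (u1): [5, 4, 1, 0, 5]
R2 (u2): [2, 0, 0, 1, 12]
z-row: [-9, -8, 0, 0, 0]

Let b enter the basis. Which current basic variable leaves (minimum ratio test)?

u1

Column b entries and ratios — u1: 5/4 = 5/4; u2: 0 ≤ 0, skip.
Smallest ratio is 5/4 in the row of u1, so u1 leaves.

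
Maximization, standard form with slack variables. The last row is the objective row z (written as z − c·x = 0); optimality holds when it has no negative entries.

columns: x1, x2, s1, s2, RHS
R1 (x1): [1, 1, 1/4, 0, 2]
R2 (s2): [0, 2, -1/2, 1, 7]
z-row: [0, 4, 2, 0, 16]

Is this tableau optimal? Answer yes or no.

Every z-row coefficient is ≥ 0, so the tableau is optimal.

yes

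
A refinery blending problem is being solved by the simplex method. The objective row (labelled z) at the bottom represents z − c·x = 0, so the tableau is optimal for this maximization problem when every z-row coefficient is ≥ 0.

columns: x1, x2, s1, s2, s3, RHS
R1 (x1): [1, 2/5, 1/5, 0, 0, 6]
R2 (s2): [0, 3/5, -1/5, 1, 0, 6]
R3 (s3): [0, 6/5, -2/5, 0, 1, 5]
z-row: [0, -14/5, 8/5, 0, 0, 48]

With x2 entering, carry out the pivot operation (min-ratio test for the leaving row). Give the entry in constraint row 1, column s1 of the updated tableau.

Ratio test on column x2 — row 1: 6/(2/5) = 15; row 2: 6/(3/5) = 10; row 3: 5/(6/5) = 25/6. Minimum is 25/6 at row 3 (s3 leaves); pivot element 6/5.
Divide row 3 by 6/5; eliminate column x2 from the other rows.
Row 1 update in column s1: 1/5 − (2/5)·(-1/3) = 1/3.

1/3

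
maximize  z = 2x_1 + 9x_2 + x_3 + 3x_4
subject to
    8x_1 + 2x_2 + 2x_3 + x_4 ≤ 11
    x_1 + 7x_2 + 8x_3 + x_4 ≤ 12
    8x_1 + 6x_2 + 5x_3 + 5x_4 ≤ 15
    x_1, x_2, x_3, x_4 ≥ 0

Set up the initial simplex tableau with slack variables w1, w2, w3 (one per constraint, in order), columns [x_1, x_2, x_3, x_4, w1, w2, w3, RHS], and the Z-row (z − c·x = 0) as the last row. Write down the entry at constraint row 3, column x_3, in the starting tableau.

5

Constraint 3 has coefficient 5 on x_3.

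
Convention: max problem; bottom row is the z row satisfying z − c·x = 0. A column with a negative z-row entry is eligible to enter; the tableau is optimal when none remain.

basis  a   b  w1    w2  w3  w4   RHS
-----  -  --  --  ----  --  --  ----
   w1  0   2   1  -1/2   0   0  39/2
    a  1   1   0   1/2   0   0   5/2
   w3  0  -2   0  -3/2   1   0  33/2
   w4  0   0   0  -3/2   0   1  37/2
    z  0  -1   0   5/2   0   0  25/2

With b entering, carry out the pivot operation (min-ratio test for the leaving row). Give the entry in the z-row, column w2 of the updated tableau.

3

Ratio test on column b — row 1: (39/2)/2 = 39/4; row 2: (5/2)/1 = 5/2; row 3: entry -2 ≤ 0; row 4: entry 0 ≤ 0. Minimum is 5/2 at row 2 (a leaves); pivot element 1.
Divide row 2 by 1; eliminate column b from the other rows.
z-row update in column w2: 5/2 − (-1)·(1/2) = 3.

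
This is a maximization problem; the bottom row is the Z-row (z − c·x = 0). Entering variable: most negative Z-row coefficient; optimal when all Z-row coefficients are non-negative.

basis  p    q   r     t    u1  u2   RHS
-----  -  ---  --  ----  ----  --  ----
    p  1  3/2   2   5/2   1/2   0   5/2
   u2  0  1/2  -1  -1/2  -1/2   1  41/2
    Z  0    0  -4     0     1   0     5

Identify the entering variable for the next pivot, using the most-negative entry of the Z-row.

Negative Z-row entries: r: -4.
The most negative is -4 in column r, so r enters.

r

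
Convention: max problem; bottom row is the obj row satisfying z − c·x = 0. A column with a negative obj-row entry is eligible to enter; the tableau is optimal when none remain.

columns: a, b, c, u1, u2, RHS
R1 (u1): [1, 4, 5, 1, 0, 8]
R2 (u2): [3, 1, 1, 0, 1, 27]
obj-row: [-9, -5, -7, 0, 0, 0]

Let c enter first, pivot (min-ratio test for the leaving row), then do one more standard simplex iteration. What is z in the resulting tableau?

Ratio test on column c — row 1: 8/5 = 8/5; row 2: 27/1 = 27. Minimum is 8/5 at row 1 (u1 leaves); pivot element 5.
Pivot on row 1; the obj-row RHS becomes 0 − (-7)·(8/5) = 56/5.
Next entering variable (most negative obj-row entry -38/5): a.
Ratio test on column a — row 1: (8/5)/(1/5) = 8; row 2: (127/5)/(14/5) = 127/14. Minimum is 8 at row 1 (c leaves); pivot element 1/5.
After the second pivot the obj-row RHS is 56/5 − (-38/5)·8 = 72.

72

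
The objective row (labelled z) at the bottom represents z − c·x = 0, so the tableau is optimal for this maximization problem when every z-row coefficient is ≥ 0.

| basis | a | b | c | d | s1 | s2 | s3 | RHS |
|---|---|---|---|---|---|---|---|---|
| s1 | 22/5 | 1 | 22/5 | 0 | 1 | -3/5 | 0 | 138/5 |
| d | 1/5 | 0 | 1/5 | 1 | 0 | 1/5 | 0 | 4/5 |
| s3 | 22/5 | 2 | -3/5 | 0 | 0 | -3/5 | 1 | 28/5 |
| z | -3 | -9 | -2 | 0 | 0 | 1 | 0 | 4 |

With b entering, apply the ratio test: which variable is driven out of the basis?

s3

Column b entries and ratios — s1: (138/5)/1 = 138/5; d: 0 ≤ 0, skip; s3: (28/5)/2 = 14/5.
Smallest ratio is 14/5 in the row of s3, so s3 leaves.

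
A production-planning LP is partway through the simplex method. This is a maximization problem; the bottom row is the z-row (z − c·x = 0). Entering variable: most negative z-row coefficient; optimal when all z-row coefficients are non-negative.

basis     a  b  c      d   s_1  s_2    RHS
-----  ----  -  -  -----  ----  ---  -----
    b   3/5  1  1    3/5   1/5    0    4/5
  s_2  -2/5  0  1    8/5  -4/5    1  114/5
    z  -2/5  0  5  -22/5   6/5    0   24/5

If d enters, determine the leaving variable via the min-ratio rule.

Column d entries and ratios — b: (4/5)/(3/5) = 4/3; s_2: (114/5)/(8/5) = 57/4.
Smallest ratio is 4/3 in the row of b, so b leaves.

b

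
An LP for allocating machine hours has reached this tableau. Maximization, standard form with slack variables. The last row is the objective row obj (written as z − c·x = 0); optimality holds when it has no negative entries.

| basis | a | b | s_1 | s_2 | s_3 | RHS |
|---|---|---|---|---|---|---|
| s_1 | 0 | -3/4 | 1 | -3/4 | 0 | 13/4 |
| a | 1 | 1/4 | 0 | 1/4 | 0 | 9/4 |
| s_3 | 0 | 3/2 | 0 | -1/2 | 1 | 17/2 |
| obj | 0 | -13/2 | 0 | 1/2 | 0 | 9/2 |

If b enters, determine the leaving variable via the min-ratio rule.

Column b entries and ratios — s_1: -3/4 ≤ 0, skip; a: (9/4)/(1/4) = 9; s_3: (17/2)/(3/2) = 17/3.
Smallest ratio is 17/3 in the row of s_3, so s_3 leaves.

s_3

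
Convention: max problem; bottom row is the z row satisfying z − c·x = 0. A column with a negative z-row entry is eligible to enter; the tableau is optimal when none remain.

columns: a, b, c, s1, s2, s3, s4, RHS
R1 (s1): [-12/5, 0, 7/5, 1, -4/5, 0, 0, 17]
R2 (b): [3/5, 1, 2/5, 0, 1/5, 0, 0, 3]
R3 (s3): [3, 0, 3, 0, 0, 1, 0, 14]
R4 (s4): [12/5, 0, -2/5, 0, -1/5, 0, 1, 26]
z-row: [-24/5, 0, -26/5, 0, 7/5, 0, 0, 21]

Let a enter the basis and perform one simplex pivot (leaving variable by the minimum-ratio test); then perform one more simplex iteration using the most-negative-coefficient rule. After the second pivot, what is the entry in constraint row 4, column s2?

-1/5

Ratio test on column a — row 1: entry -12/5 ≤ 0; row 2: 3/(3/5) = 5; row 3: 14/3 = 14/3; row 4: 26/(12/5) = 65/6. Minimum is 14/3 at row 3 (s3 leaves); pivot element 3.
Divide row 3 by 3; eliminate column a from the other rows.
Second iteration: most negative z-row entry is -2/5 in column c, so c enters.
Ratio test on column c — row 1: (141/5)/(19/5) = 141/19; row 2: entry -1/5 ≤ 0; row 3: (14/3)/1 = 14/3; row 4: entry -14/5 ≤ 0. Minimum is 14/3 at row 3 (a leaves); pivot element 1.
Divide row 3 by 1; eliminate column c from the other rows.
After both pivots, the entry at constraint row 4, column s2 is -1/5.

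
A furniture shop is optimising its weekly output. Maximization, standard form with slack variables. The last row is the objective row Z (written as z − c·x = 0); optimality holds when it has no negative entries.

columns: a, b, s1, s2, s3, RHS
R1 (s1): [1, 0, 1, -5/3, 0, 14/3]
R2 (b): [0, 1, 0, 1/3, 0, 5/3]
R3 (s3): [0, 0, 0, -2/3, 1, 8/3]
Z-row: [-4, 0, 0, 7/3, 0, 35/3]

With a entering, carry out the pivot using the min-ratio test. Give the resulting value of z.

Ratio test on column a — row 1: (14/3)/1 = 14/3; row 2: entry 0 ≤ 0; row 3: entry 0 ≤ 0. Minimum is 14/3 at row 1 (s1 leaves); pivot element 1.
Pivot on row 1; the Z-row RHS becomes 35/3 − (-4)·(14/3) = 91/3.

91/3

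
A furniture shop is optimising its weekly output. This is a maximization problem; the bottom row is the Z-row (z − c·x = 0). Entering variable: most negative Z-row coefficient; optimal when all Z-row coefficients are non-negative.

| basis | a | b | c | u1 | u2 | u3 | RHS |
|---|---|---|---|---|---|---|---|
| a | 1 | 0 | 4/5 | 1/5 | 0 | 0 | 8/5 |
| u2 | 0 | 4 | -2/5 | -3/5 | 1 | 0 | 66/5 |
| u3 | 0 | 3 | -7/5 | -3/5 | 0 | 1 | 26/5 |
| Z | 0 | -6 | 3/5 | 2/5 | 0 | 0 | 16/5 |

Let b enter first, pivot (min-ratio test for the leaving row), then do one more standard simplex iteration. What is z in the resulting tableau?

18

Ratio test on column b — row 1: entry 0 ≤ 0; row 2: (66/5)/4 = 33/10; row 3: (26/5)/3 = 26/15. Minimum is 26/15 at row 3 (u3 leaves); pivot element 3.
Pivot on row 3; the Z-row RHS becomes 16/5 − (-6)·(26/15) = 68/5.
Next entering variable (most negative Z-row entry -11/5): c.
Ratio test on column c — row 1: (8/5)/(4/5) = 2; row 2: (94/15)/(22/15) = 47/11; row 3: entry -7/15 ≤ 0. Minimum is 2 at row 1 (a leaves); pivot element 4/5.
After the second pivot the Z-row RHS is 68/5 − (-11/5)·2 = 18.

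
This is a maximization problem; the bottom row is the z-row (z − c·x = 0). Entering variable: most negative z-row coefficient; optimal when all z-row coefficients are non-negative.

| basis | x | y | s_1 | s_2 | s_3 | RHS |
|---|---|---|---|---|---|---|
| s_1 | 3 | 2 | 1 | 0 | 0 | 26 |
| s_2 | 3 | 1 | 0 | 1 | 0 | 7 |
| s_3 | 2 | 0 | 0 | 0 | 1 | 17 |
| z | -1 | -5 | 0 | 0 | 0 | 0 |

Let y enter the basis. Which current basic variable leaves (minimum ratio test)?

Column y entries and ratios — s_1: 26/2 = 13; s_2: 7/1 = 7; s_3: 0 ≤ 0, skip.
Smallest ratio is 7 in the row of s_2, so s_2 leaves.

s_2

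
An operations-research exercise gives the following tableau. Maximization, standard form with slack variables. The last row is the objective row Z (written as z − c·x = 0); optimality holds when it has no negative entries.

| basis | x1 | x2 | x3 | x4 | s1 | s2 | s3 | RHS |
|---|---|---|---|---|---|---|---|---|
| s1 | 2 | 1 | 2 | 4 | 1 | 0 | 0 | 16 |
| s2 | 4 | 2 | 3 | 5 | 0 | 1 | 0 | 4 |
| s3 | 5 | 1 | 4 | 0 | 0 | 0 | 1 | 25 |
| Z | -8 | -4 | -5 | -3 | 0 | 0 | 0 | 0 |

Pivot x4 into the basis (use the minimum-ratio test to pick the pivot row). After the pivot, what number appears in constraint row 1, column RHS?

Ratio test on column x4 — row 1: 16/4 = 4; row 2: 4/5 = 4/5; row 3: entry 0 ≤ 0. Minimum is 4/5 at row 2 (s2 leaves); pivot element 5.
Divide row 2 by 5; eliminate column x4 from the other rows.
Row 1 update in column RHS: 16 − 4·(4/5) = 64/5.

64/5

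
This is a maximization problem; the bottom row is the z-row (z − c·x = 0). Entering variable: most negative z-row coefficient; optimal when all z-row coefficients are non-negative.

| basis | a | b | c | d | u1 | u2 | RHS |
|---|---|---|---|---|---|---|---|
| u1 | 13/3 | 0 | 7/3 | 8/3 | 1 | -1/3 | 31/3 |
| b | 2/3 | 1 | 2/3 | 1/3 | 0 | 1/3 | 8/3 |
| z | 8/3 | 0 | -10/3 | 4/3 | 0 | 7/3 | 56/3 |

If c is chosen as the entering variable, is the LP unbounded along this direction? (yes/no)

Column c has positive entries in row(s) 1, 2, so the ratio test bounds it — not unbounded.

no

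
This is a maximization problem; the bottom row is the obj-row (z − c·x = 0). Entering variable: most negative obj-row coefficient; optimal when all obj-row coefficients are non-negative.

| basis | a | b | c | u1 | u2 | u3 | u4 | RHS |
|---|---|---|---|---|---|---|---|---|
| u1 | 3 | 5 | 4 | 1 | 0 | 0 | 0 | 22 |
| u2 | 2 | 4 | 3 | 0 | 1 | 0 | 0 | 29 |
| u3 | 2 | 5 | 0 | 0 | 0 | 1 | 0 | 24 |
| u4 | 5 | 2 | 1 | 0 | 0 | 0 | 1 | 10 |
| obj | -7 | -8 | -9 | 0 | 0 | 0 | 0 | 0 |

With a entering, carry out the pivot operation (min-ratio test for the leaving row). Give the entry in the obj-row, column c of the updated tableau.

Ratio test on column a — row 1: 22/3 = 22/3; row 2: 29/2 = 29/2; row 3: 24/2 = 12; row 4: 10/5 = 2. Minimum is 2 at row 4 (u4 leaves); pivot element 5.
Divide row 4 by 5; eliminate column a from the other rows.
obj-row update in column c: -9 − (-7)·(1/5) = -38/5.

-38/5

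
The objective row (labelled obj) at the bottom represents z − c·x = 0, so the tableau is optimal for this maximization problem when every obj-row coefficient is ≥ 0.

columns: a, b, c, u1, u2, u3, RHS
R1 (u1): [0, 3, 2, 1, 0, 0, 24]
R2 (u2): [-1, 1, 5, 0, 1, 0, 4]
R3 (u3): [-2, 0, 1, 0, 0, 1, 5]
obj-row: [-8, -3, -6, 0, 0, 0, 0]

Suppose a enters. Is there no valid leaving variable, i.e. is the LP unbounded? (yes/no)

yes

Every constraint-row entry in column a is ≤ 0, so increasing a is unbounded.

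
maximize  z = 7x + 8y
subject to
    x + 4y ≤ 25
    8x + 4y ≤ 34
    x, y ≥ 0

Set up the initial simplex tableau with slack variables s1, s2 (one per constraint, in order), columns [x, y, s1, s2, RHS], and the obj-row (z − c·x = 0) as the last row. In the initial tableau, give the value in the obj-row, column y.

-8

The obj-row carries the negated objective coefficients: the y entry is -8.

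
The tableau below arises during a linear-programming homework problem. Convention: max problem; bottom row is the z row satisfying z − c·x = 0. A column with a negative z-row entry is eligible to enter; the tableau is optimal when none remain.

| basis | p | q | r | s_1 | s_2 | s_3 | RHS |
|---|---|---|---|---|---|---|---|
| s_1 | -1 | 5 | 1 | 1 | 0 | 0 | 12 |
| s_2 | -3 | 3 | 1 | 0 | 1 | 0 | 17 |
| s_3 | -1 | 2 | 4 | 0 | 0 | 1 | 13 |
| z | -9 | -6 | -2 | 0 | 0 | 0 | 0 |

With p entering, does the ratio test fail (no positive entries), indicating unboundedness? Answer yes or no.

Every constraint-row entry in column p is ≤ 0, so increasing p is unbounded.

yes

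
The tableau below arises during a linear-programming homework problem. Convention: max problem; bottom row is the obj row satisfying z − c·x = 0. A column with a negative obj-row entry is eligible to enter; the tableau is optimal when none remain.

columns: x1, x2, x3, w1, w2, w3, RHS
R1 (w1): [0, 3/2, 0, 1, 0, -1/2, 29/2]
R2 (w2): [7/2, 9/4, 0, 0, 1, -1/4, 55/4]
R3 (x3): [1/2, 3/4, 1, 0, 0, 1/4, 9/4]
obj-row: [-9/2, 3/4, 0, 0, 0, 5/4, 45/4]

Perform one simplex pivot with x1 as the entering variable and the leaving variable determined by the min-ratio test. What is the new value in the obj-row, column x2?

51/14

Ratio test on column x1 — row 1: entry 0 ≤ 0; row 2: (55/4)/(7/2) = 55/14; row 3: (9/4)/(1/2) = 9/2. Minimum is 55/14 at row 2 (w2 leaves); pivot element 7/2.
Divide row 2 by 7/2; eliminate column x1 from the other rows.
obj-row update in column x2: 3/4 − (-9/2)·(9/14) = 51/14.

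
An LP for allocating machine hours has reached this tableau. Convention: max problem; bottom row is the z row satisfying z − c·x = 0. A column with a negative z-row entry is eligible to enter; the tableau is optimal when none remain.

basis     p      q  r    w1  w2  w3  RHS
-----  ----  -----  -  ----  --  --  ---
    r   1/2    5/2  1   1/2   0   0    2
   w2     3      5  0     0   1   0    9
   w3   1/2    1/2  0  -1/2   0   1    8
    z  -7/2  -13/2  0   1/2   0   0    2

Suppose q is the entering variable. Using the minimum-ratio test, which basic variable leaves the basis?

Column q entries and ratios — r: 2/(5/2) = 4/5; w2: 9/5 = 9/5; w3: 8/(1/2) = 16.
Smallest ratio is 4/5 in the row of r, so r leaves.

r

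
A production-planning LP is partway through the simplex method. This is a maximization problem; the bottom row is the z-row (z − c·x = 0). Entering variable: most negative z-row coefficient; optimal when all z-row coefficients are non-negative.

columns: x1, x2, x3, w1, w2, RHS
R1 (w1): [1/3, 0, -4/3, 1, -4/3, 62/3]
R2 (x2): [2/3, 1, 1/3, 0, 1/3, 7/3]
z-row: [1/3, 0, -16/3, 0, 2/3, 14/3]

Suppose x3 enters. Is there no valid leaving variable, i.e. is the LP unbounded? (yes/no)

no

Column x3 has positive entries in row(s) 2, so the ratio test bounds it — not unbounded.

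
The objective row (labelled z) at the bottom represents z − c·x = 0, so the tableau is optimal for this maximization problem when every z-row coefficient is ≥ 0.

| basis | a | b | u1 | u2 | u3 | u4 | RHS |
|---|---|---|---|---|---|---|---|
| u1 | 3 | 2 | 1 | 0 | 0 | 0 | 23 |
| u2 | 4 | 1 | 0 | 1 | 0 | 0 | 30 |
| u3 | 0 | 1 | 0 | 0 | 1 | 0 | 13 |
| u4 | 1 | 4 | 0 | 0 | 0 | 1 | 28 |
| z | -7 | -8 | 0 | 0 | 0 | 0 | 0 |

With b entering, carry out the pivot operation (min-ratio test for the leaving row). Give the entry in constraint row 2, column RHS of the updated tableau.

23

Ratio test on column b — row 1: 23/2 = 23/2; row 2: 30/1 = 30; row 3: 13/1 = 13; row 4: 28/4 = 7. Minimum is 7 at row 4 (u4 leaves); pivot element 4.
Divide row 4 by 4; eliminate column b from the other rows.
Row 2 update in column RHS: 30 − 1·7 = 23.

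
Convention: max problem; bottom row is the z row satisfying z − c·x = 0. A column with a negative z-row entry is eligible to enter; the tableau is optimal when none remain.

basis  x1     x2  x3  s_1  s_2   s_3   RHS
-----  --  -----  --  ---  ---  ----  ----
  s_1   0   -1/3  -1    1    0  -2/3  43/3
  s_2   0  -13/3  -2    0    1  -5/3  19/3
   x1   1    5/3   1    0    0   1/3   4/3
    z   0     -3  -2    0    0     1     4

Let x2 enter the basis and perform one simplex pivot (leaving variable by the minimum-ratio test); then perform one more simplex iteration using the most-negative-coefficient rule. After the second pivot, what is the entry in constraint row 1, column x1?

Ratio test on column x2 — row 1: entry -1/3 ≤ 0; row 2: entry -13/3 ≤ 0; row 3: (4/3)/(5/3) = 4/5. Minimum is 4/5 at row 3 (x1 leaves); pivot element 5/3.
Divide row 3 by 5/3; eliminate column x2 from the other rows.
Second iteration: most negative z-row entry is -1/5 in column x3, so x3 enters.
Ratio test on column x3 — row 1: entry -4/5 ≤ 0; row 2: (49/5)/(3/5) = 49/3; row 3: (4/5)/(3/5) = 4/3. Minimum is 4/3 at row 3 (x2 leaves); pivot element 3/5.
Divide row 3 by 3/5; eliminate column x3 from the other rows.
After both pivots, the entry at constraint row 1, column x1 is 1.

1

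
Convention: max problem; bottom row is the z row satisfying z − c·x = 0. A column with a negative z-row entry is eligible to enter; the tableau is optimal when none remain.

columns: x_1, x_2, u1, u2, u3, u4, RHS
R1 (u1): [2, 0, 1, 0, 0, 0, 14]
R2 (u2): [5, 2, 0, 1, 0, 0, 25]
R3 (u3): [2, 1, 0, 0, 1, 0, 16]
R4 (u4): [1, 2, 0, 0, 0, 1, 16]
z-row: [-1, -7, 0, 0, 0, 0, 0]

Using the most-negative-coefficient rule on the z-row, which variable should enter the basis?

x_2

Negative z-row entries: x_1: -1, x_2: -7.
The most negative is -7 in column x_2, so x_2 enters.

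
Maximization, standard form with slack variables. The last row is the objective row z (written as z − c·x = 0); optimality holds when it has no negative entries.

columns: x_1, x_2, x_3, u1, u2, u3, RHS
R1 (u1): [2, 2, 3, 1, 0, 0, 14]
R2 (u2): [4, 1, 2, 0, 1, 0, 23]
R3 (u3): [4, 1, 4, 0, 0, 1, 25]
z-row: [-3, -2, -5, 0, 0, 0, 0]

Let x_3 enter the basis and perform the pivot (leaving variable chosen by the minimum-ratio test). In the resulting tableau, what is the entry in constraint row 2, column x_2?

Ratio test on column x_3 — row 1: 14/3 = 14/3; row 2: 23/2 = 23/2; row 3: 25/4 = 25/4. Minimum is 14/3 at row 1 (u1 leaves); pivot element 3.
Divide row 1 by 3; eliminate column x_3 from the other rows.
Row 2 update in column x_2: 1 − 2·(2/3) = -1/3.

-1/3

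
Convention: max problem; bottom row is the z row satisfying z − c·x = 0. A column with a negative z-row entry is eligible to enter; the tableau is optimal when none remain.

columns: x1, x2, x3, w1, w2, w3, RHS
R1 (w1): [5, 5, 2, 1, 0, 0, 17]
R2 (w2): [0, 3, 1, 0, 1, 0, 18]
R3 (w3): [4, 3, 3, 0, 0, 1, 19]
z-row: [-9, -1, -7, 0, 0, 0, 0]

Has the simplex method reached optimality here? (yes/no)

The z-row has a negative entry -9 in column x1, so it is not optimal.

no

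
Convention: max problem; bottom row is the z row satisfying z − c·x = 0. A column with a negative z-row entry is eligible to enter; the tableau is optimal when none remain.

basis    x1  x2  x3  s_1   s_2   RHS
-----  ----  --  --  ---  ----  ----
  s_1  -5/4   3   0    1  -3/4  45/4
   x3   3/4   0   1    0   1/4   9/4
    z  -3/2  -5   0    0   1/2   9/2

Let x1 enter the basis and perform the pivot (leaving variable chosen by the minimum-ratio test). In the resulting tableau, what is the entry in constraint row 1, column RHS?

15

Ratio test on column x1 — row 1: entry -5/4 ≤ 0; row 2: (9/4)/(3/4) = 3. Minimum is 3 at row 2 (x3 leaves); pivot element 3/4.
Divide row 2 by 3/4; eliminate column x1 from the other rows.
Row 1 update in column RHS: 45/4 − (-5/4)·3 = 15.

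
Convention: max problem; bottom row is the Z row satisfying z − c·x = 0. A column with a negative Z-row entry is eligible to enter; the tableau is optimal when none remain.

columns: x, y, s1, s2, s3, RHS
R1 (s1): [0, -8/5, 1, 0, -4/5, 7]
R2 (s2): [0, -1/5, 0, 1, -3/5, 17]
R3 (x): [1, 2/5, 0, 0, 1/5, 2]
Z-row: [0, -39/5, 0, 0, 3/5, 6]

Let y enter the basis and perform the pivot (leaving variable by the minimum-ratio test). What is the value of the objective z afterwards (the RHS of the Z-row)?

45

Ratio test on column y — row 1: entry -8/5 ≤ 0; row 2: entry -1/5 ≤ 0; row 3: 2/(2/5) = 5. Minimum is 5 at row 3 (x leaves); pivot element 2/5.
Pivot on row 3; the Z-row RHS becomes 6 − (-39/5)·5 = 45.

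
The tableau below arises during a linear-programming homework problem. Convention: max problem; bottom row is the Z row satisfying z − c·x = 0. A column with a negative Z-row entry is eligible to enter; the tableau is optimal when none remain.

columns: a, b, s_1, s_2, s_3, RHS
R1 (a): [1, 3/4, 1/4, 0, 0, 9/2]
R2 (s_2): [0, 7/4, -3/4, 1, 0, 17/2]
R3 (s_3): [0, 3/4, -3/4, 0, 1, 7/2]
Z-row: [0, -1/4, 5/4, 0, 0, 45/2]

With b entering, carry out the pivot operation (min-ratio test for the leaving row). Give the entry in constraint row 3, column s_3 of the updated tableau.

Ratio test on column b — row 1: (9/2)/(3/4) = 6; row 2: (17/2)/(7/4) = 34/7; row 3: (7/2)/(3/4) = 14/3. Minimum is 14/3 at row 3 (s_3 leaves); pivot element 3/4.
Divide row 3 by 3/4; eliminate column b from the other rows.
In the new row 3, the s_3 entry is the old entry divided by the pivot: 1/(3/4) = 4/3.

4/3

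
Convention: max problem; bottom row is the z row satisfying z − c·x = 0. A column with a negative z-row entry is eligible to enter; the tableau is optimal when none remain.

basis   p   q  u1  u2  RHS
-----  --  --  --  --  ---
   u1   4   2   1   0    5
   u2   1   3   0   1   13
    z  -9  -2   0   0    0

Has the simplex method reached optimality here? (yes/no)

no

The z-row has a negative entry -9 in column p, so it is not optimal.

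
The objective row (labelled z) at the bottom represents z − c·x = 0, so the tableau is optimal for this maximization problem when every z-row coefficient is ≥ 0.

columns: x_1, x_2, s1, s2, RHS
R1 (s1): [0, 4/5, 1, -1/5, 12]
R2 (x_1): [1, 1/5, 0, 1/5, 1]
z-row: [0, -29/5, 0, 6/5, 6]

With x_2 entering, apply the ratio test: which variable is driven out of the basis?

Column x_2 entries and ratios — s1: 12/(4/5) = 15; x_1: 1/(1/5) = 5.
Smallest ratio is 5 in the row of x_1, so x_1 leaves.

x_1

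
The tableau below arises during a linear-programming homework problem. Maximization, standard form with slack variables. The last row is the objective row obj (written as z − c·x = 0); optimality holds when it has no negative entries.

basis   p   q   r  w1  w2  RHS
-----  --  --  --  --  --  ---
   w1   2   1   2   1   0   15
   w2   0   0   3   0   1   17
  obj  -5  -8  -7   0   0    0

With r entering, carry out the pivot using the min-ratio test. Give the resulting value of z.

Ratio test on column r — row 1: 15/2 = 15/2; row 2: 17/3 = 17/3. Minimum is 17/3 at row 2 (w2 leaves); pivot element 3.
Pivot on row 2; the obj-row RHS becomes 0 − (-7)·(17/3) = 119/3.

119/3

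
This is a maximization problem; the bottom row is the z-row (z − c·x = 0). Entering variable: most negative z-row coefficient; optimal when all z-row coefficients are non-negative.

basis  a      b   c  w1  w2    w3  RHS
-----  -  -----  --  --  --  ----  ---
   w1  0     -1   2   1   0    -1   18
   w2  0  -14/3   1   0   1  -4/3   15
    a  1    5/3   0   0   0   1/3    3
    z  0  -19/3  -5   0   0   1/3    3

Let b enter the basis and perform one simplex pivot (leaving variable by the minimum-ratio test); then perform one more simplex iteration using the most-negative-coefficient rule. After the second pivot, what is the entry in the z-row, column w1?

5/2

Ratio test on column b — row 1: entry -1 ≤ 0; row 2: entry -14/3 ≤ 0; row 3: 3/(5/3) = 9/5. Minimum is 9/5 at row 3 (a leaves); pivot element 5/3.
Divide row 3 by 5/3; eliminate column b from the other rows.
Second iteration: most negative z-row entry is -5 in column c, so c enters.
Ratio test on column c — row 1: (99/5)/2 = 99/10; row 2: (117/5)/1 = 117/5; row 3: entry 0 ≤ 0. Minimum is 99/10 at row 1 (w1 leaves); pivot element 2.
Divide row 1 by 2; eliminate column c from the other rows.
After both pivots, the entry at the z-row, column w1 is 5/2.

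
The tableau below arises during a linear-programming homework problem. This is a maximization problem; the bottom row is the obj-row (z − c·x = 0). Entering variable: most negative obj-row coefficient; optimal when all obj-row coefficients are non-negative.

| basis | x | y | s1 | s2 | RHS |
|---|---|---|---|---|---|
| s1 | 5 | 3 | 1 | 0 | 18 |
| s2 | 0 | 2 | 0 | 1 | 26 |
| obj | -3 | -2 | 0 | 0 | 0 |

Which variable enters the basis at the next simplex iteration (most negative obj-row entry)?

x

Negative obj-row entries: x: -3, y: -2.
The most negative is -3 in column x, so x enters.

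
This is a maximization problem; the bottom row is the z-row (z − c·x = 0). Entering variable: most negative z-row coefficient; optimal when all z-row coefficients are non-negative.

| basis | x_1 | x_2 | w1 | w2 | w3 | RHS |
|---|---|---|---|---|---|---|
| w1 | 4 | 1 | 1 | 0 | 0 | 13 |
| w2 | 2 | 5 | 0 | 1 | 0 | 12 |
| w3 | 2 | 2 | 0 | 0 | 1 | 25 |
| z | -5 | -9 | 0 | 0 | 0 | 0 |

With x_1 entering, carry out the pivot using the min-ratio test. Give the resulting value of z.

Ratio test on column x_1 — row 1: 13/4 = 13/4; row 2: 12/2 = 6; row 3: 25/2 = 25/2. Minimum is 13/4 at row 1 (w1 leaves); pivot element 4.
Pivot on row 1; the z-row RHS becomes 0 − (-5)·(13/4) = 65/4.

65/4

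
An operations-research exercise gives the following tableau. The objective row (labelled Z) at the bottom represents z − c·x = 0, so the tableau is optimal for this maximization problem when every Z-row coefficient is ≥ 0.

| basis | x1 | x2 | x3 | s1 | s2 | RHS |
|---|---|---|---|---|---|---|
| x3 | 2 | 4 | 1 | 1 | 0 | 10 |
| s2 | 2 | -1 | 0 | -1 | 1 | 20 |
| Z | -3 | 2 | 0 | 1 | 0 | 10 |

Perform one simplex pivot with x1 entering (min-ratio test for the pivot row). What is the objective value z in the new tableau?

25

Ratio test on column x1 — row 1: 10/2 = 5; row 2: 20/2 = 10. Minimum is 5 at row 1 (x3 leaves); pivot element 2.
Pivot on row 1; the Z-row RHS becomes 10 − (-3)·5 = 25.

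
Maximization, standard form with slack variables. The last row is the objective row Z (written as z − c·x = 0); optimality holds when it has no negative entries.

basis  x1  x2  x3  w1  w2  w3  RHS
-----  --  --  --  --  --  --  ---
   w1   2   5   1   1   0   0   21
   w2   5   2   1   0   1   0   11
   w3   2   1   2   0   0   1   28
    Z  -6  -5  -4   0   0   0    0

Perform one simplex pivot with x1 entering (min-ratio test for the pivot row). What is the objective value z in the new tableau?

Ratio test on column x1 — row 1: 21/2 = 21/2; row 2: 11/5 = 11/5; row 3: 28/2 = 14. Minimum is 11/5 at row 2 (w2 leaves); pivot element 5.
Pivot on row 2; the Z-row RHS becomes 0 − (-6)·(11/5) = 66/5.

66/5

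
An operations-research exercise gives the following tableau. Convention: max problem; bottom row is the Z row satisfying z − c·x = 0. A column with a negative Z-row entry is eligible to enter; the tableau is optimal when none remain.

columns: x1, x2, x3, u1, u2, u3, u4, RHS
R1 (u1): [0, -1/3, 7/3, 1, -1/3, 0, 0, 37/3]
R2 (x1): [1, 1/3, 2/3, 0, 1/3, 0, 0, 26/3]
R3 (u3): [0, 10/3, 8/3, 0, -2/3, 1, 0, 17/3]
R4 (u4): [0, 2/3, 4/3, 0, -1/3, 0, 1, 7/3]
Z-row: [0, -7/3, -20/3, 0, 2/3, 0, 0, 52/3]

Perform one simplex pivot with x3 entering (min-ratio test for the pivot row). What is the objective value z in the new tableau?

29

Ratio test on column x3 — row 1: (37/3)/(7/3) = 37/7; row 2: (26/3)/(2/3) = 13; row 3: (17/3)/(8/3) = 17/8; row 4: (7/3)/(4/3) = 7/4. Minimum is 7/4 at row 4 (u4 leaves); pivot element 4/3.
Pivot on row 4; the Z-row RHS becomes 52/3 − (-20/3)·(7/4) = 29.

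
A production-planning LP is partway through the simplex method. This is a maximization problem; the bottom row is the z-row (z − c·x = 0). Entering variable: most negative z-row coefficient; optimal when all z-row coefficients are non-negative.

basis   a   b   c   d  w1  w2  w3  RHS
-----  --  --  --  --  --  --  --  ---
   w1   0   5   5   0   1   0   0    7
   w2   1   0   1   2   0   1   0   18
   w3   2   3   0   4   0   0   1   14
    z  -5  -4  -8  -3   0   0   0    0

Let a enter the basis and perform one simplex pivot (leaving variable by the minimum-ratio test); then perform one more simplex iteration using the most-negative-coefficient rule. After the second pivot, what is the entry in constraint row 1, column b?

1

Ratio test on column a — row 1: entry 0 ≤ 0; row 2: 18/1 = 18; row 3: 14/2 = 7. Minimum is 7 at row 3 (w3 leaves); pivot element 2.
Divide row 3 by 2; eliminate column a from the other rows.
Second iteration: most negative z-row entry is -8 in column c, so c enters.
Ratio test on column c — row 1: 7/5 = 7/5; row 2: 11/1 = 11; row 3: entry 0 ≤ 0. Minimum is 7/5 at row 1 (w1 leaves); pivot element 5.
Divide row 1 by 5; eliminate column c from the other rows.
After both pivots, the entry at constraint row 1, column b is 1.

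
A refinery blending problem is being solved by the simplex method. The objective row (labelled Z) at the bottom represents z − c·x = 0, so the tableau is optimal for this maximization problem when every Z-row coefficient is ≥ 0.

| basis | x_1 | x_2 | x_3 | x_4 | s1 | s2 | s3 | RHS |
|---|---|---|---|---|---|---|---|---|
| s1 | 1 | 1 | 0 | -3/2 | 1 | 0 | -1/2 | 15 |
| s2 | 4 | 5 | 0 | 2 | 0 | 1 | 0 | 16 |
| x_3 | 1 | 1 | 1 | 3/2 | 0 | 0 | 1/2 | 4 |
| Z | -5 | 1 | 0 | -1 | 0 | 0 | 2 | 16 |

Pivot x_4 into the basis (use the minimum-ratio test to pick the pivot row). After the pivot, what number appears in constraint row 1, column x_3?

Ratio test on column x_4 — row 1: entry -3/2 ≤ 0; row 2: 16/2 = 8; row 3: 4/(3/2) = 8/3. Minimum is 8/3 at row 3 (x_3 leaves); pivot element 3/2.
Divide row 3 by 3/2; eliminate column x_4 from the other rows.
Row 1 update in column x_3: 0 − (-3/2)·(2/3) = 1.

1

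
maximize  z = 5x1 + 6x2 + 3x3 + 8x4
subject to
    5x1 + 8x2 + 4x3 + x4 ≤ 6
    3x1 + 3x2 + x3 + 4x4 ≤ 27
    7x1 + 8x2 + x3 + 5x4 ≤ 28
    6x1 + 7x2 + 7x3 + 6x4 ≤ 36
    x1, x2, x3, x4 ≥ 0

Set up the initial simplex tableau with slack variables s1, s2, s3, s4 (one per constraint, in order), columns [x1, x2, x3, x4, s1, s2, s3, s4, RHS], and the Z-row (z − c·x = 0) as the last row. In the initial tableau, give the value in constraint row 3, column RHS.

28

The RHS of constraint 3 is b_3 = 28.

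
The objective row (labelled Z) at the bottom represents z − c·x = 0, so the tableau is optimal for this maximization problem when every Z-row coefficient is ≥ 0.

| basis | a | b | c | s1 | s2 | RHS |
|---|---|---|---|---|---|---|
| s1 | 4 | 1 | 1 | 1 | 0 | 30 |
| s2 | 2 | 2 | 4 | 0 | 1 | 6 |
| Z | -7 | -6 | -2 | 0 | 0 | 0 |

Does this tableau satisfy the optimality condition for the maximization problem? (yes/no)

The Z-row has a negative entry -7 in column a, so it is not optimal.

no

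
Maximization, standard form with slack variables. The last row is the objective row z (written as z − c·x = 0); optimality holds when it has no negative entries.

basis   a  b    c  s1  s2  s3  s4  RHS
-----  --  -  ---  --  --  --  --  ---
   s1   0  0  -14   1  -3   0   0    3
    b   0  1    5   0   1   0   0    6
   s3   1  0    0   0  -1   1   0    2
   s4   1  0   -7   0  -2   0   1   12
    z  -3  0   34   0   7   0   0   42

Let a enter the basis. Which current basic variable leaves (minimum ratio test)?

s3

Column a entries and ratios — s1: 0 ≤ 0, skip; b: 0 ≤ 0, skip; s3: 2/1 = 2; s4: 12/1 = 12.
Smallest ratio is 2 in the row of s3, so s3 leaves.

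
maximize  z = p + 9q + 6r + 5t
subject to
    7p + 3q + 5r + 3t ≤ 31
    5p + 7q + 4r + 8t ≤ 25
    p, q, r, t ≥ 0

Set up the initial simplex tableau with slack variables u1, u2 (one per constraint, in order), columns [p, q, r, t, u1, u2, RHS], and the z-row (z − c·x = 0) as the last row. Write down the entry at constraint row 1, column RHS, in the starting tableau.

31

The RHS of constraint 1 is b_1 = 31.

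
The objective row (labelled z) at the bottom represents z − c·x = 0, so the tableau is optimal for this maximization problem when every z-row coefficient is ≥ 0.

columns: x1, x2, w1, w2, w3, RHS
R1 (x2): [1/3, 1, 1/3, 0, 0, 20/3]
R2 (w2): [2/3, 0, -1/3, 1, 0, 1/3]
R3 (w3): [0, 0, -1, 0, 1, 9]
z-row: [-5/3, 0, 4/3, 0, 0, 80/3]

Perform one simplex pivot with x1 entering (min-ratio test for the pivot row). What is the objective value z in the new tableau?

Ratio test on column x1 — row 1: (20/3)/(1/3) = 20; row 2: (1/3)/(2/3) = 1/2; row 3: entry 0 ≤ 0. Minimum is 1/2 at row 2 (w2 leaves); pivot element 2/3.
Pivot on row 2; the z-row RHS becomes 80/3 − (-5/3)·(1/2) = 55/2.

55/2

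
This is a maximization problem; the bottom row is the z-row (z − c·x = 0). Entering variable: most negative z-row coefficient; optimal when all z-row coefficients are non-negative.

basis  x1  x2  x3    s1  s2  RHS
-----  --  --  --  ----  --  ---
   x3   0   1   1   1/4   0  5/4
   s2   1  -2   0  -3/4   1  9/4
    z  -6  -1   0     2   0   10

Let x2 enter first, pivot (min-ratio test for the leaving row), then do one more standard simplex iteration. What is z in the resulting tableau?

Ratio test on column x2 — row 1: (5/4)/1 = 5/4; row 2: entry -2 ≤ 0. Minimum is 5/4 at row 1 (x3 leaves); pivot element 1.
Pivot on row 1; the z-row RHS becomes 10 − (-1)·(5/4) = 45/4.
Next entering variable (most negative z-row entry -6): x1.
Ratio test on column x1 — row 1: entry 0 ≤ 0; row 2: (19/4)/1 = 19/4. Minimum is 19/4 at row 2 (s2 leaves); pivot element 1.
After the second pivot the z-row RHS is 45/4 − (-6)·(19/4) = 159/4.

159/4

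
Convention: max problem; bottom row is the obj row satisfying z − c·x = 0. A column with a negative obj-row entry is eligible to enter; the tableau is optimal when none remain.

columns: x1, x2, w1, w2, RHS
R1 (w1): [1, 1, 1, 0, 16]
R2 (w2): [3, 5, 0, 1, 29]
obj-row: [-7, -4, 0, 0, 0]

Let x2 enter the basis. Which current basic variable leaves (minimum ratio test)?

Column x2 entries and ratios — w1: 16/1 = 16; w2: 29/5 = 29/5.
Smallest ratio is 29/5 in the row of w2, so w2 leaves.

w2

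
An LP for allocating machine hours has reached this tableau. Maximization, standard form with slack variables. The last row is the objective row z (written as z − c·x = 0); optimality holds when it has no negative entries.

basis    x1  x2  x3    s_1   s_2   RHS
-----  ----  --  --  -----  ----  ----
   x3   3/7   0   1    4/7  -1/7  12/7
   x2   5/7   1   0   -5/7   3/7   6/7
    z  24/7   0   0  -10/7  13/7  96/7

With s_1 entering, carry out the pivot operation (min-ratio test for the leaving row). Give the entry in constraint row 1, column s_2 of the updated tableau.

Ratio test on column s_1 — row 1: (12/7)/(4/7) = 3; row 2: entry -5/7 ≤ 0. Minimum is 3 at row 1 (x3 leaves); pivot element 4/7.
Divide row 1 by 4/7; eliminate column s_1 from the other rows.
In the new row 1, the s_2 entry is the old entry divided by the pivot: (-1/7)/(4/7) = -1/4.

-1/4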